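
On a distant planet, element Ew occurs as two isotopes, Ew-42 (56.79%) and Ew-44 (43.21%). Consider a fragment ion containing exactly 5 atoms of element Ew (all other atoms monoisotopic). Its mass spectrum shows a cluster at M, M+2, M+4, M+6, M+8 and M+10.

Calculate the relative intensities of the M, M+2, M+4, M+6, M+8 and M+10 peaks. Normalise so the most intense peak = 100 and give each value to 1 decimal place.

17.3 : 65.7 : 100.0 : 76.1 : 28.9 : 4.4

Expanding (0.5679 + 0.4321)^5:
P(M) = 0.5679^5 = 0.059069
P(M+2) = 5 × 0.5679^4 × 0.4321^1 = 0.224720
P(M+4) = 10 × 0.5679^3 × 0.4321^2 = 0.341967
P(M+6) = 10 × 0.5679^2 × 0.4321^3 = 0.260194
P(M+8) = 5 × 0.5679^1 × 0.4321^4 = 0.098987
P(M+10) = 0.4321^5 = 0.015063
The M+4 peak is largest (0.341967); scaling to 100 gives 17.3 : 65.7 : 100.0 : 76.1 : 28.9 : 4.4.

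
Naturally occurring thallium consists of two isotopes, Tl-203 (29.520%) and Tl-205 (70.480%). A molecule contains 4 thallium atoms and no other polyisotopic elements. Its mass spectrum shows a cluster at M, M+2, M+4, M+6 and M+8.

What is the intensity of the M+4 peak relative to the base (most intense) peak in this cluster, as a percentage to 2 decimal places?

(0.29520 + 0.70480)^4 gives M 0.0076, M+2 0.0725, M+4 0.2597, M+6 0.4134, M+8 0.2468; the largest is M+6.
P(M+6) = C(4,3) × 0.29520^1 × 0.70480^3 = 4 × 0.2952 × 0.35010449 = 0.413403 (base)
P(M+4) = C(4,2) × 0.29520^2 × 0.70480^2 = 6 × 0.08714304 × 0.49674304 = 0.259726
Relative intensity = 0.259726 / 0.413403 × 100 = 62.83

62.83%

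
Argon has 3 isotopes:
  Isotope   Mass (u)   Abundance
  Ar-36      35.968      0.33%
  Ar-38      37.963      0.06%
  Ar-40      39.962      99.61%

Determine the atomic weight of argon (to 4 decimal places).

39.9476 u

Average mass = Σ (abundance × isotope mass) = 0.0033 × 35.968 + 0.0006 × 37.963 + 0.9961 × 39.962
= 0.11869 + 0.02278 + 39.80615 = 39.94762 u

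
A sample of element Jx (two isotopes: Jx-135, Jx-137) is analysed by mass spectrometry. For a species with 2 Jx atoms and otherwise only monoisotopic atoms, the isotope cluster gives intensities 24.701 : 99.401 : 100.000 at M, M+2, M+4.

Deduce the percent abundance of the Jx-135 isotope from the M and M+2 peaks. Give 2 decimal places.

33.20%

If p is the fraction of Jx that is Jx-135, then I(M+2)/I(M) = [C(2,1)·p^1·(1−p)] / p^2 = 2·(1−p)/p = 99.401/24.701 = 4.0242
(1−p)/p = 4.0242/2 = 2.0121  ⇒  p = 1/(1 + 2.0121) = 0.3320
Jx-135: 33.20%, Jx-137: 66.80%.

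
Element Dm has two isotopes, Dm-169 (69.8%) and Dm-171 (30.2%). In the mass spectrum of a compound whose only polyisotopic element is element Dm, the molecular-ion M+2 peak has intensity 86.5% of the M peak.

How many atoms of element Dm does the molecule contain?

2

The M+2/M ratio from n Dm atoms is n · q/p = n · 0.302/0.698.
n = 0.865 × 0.698/0.302 = 2.00 ≈ 2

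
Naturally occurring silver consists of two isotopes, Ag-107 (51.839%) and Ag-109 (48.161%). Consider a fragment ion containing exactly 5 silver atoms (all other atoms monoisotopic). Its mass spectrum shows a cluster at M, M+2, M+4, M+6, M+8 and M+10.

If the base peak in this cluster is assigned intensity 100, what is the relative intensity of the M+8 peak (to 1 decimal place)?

43.2

Term probabilities: M 0.0374, M+2 0.1739, M+4 0.3231, M+6 0.3002, M+8 0.1394, M+10 0.0259. Base peak = M+4.
P(M+4) = C(5,2) × 0.51839^3 × 0.48161^2 = 10 × 0.13930601 × 0.23194819 = 0.323118 (base)
P(M+8) = C(5,4) × 0.51839^1 × 0.48161^4 = 5 × 0.51839 × 0.05379996 = 0.139447
Relative intensity = 0.139447 / 0.323118 × 100 = 43.2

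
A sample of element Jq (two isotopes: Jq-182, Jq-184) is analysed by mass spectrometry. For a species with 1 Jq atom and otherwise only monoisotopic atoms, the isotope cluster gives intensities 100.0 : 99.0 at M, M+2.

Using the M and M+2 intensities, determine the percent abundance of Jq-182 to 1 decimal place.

50.3%

Write p for the Jq-182 fraction. I(M+2)/I(M) = [C(1,1)·p^0·(1−p)] / p^1 = 1·(1−p)/p = 99.0/100.0 = 0.9900
(1−p)/p = 0.9900/1 = 0.9900  ⇒  p = 1/(1 + 0.9900) = 0.5025
Jq-182: 50.3%, Jq-184: 49.7%.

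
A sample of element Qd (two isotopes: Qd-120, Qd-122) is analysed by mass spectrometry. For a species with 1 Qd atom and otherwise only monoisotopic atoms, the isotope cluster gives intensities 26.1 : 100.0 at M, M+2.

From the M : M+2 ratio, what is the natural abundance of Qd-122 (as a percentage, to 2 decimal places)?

Let p = fractional abundance of Qd-120. I(M+2)/I(M) = [C(1,1)·p^0·(1−p)] / p^1 = 1·(1−p)/p = 100.0/26.1 = 3.8314
(1−p)/p = 3.8314/1 = 3.8314  ⇒  p = 1/(1 + 3.8314) = 0.2070
Qd-120: 20.70%, Qd-122: 79.30%.

79.30%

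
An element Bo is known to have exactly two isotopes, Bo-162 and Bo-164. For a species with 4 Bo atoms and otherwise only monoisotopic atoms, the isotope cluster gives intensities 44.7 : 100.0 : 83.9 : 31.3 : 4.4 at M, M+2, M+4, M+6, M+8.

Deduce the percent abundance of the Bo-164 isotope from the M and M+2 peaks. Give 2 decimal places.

If p is the fraction of Bo that is Bo-162, then I(M+2)/I(M) = [C(4,1)·p^3·(1−p)] / p^4 = 4·(1−p)/p = 100.0/44.7 = 2.2371
(1−p)/p = 2.2371/4 = 0.5593  ⇒  p = 1/(1 + 0.5593) = 0.6413
Bo-162: 64.13%, Bo-164: 35.87%.

35.87%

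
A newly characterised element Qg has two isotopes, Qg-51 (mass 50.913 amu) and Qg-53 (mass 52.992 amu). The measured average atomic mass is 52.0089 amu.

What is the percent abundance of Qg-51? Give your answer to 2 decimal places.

With x = fraction of Qg-51 (so Qg-53 is 1 − x):
50.913·x + 52.992·(1 − x) = 52.0089
(50.913 − 52.992)·x = 52.0089 − 52.992
x = -0.9831 / -2.079 = 0.47287 → 47.29% Qg-51, 52.71% Qg-53.

47.29%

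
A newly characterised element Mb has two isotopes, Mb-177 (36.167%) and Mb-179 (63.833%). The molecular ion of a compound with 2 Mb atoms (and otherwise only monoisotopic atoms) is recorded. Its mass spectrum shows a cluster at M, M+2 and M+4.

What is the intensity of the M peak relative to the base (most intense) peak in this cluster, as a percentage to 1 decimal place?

Term probabilities: M 0.1308, M+2 0.4617, M+4 0.4075. Base peak = M+2.
P(M+2) = C(2,1) × 0.36167^1 × 0.63833^1 = 2 × 0.36167 × 0.63833 = 0.461730 (base)
P(M) = C(2,0) × 0.36167^2 × 0.63833^0 = 1 × 0.13080519 × 1.0000 = 0.130805
Relative intensity = 0.130805 / 0.461730 × 100 = 28.3

28.3%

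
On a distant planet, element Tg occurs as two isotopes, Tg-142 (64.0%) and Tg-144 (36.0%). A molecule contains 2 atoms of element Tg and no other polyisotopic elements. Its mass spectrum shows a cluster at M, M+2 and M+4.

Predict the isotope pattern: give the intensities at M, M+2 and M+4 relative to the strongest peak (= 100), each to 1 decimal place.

88.9 : 100.0 : 28.1

Each Tg atom is independently Tg-142 (p = 0.640) or Tg-144 (q = 0.360); the cluster is the binomial expansion (p + q)^2.
P(M) = 0.640^2 = 0.409600
P(M+2) = 2 × 0.640^1 × 0.360^1 = 0.460800
P(M+4) = 0.360^2 = 0.129600
The M+2 peak is largest (0.460800); scaling to 100 gives 88.9 : 100.0 : 28.1.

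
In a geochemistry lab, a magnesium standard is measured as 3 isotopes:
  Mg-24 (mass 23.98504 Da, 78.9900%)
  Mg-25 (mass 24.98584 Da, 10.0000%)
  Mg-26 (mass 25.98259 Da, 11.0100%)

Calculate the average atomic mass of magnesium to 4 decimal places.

The abundance-weighted mean is 0.789900 × 23.98504 + 0.100000 × 24.98584 + 0.110100 × 25.98259
= 18.945783 + 2.498584 + 2.860683 = 24.305050 Da

24.3051 Da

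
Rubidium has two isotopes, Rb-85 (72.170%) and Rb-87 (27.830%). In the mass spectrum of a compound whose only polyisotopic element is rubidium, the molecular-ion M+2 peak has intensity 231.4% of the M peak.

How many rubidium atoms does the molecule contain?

The M+2/M ratio from n Rb atoms is n · q/p = n · 0.27830/0.72170.
n = 2.314 × 0.72170/0.27830 = 6.00 ≈ 6

6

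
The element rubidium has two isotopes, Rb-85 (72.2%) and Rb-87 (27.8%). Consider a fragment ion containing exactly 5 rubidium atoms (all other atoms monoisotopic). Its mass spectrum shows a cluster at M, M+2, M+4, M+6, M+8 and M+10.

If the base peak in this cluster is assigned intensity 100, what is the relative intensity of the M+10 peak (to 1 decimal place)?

Term probabilities: M 0.1962, M+2 0.3777, M+4 0.2909, M+6 0.1120, M+8 0.0216, M+10 0.0017. Base peak = M+2.
P(M+2) = C(5,1) × 0.722^4 × 0.278^1 = 5 × 0.27173701 × 0.2780 = 0.377714 (base)
P(M+10) = C(5,5) × 0.722^0 × 0.278^5 = 1 × 1.0000 × 0.00166044 = 0.001660
Relative intensity = 0.001660 / 0.377714 × 100 = 0.4

0.4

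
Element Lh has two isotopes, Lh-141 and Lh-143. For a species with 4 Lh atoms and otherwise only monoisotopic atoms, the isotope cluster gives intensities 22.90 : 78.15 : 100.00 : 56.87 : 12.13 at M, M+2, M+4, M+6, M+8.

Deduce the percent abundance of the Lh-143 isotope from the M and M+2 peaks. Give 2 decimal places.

46.04%

Let p = fractional abundance of Lh-141. I(M+2)/I(M) = [C(4,1)·p^3·(1−p)] / p^4 = 4·(1−p)/p = 78.15/22.90 = 3.4127
(1−p)/p = 3.4127/4 = 0.8532  ⇒  p = 1/(1 + 0.8532) = 0.5396
Lh-141: 53.96%, Lh-143: 46.04%.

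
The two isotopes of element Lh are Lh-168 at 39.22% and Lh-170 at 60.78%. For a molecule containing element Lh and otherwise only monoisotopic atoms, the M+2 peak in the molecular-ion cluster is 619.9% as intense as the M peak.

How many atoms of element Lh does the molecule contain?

With n Lh atoms, P(M+2)/P(M) = C(n,1)·p^(n−1)q / p^n = n·q/p = n · 0.6078/0.3922.
n = 6.199 × 0.3922/0.6078 = 4.00 ≈ 4

4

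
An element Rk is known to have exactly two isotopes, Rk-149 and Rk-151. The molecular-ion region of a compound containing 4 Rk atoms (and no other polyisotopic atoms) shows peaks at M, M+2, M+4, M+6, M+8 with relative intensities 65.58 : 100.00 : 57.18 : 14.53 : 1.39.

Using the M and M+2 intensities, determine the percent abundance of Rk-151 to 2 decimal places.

Let p = fractional abundance of Rk-149. I(M+2)/I(M) = [C(4,1)·p^3·(1−p)] / p^4 = 4·(1−p)/p = 100.00/65.58 = 1.5249
(1−p)/p = 1.5249/4 = 0.3812  ⇒  p = 1/(1 + 0.3812) = 0.7240
Rk-149: 72.40%, Rk-151: 27.60%.

27.60%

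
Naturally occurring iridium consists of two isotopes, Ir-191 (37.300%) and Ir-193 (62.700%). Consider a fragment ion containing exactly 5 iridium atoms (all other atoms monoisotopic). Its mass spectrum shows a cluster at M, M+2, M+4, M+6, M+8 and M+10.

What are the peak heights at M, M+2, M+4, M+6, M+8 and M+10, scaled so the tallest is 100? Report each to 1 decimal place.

2.1 : 17.7 : 59.5 : 100.0 : 84.0 : 28.3

Expanding (0.37300 + 0.62700)^5:
P(M) = 0.37300^5 = 0.007220
P(M+2) = 5 × 0.37300^4 × 0.62700^1 = 0.060684
P(M+4) = 10 × 0.37300^3 × 0.62700^2 = 0.204015
P(M+6) = 10 × 0.37300^2 × 0.62700^3 = 0.342942
P(M+8) = 5 × 0.37300^1 × 0.62700^4 = 0.288237
P(M+10) = 0.62700^5 = 0.096903
The M+6 peak is largest (0.342942); scaling to 100 gives 2.1 : 17.7 : 59.5 : 100.0 : 84.0 : 28.3.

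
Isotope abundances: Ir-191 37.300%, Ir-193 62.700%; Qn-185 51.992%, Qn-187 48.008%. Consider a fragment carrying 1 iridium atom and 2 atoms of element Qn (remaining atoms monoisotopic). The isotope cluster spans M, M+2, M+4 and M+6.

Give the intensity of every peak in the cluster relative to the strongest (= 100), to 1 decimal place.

25.3 : 89.2 : 100.0 : 36.2

Iridium pattern (n=1): 0.3730 : 0.6270
Element Qn pattern (n=2): 0.27031681 : 0.49920639 : 0.23047681
Convolve the two distributions (both contribute in 2-u steps):
  M: 0.3730×0.27031681 = 0.100828
  M+2: 0.3730×0.49920639 + 0.6270×0.27031681 = 0.355693
  M+4: 0.3730×0.23047681 + 0.6270×0.49920639 = 0.398970
  M+6: 0.6270×0.23047681 = 0.144509
Scale to base peak (0.398970) = 100: 25.3 : 89.2 : 100.0 : 36.2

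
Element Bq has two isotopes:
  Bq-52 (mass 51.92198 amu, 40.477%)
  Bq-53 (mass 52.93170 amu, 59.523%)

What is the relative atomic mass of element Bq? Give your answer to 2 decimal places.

52.52 amu

Weight each isotope mass by its fractional abundance: 0.40477 × 51.92198 + 0.59523 × 52.93170
= 21.016460 + 31.506536 = 52.522996 amu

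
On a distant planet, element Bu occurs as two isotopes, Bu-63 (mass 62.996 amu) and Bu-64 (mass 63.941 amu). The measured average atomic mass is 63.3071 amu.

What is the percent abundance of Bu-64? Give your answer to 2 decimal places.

32.92%

With x = fraction of Bu-63 (so Bu-64 is 1 − x):
62.996·x + 63.941·(1 − x) = 63.3071
(62.996 − 63.941)·x = 63.3071 − 63.941
x = -0.6339 / -0.945 = 0.67079 → 67.08% Bu-63, 32.92% Bu-64.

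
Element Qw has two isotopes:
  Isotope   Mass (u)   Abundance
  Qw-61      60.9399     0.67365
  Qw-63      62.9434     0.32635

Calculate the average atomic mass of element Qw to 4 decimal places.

61.5937 u

Average mass = Σ (abundance × isotope mass) = 0.67365 × 60.9399 + 0.32635 × 62.9434
= 41.05216 + 20.54158 = 61.59374 u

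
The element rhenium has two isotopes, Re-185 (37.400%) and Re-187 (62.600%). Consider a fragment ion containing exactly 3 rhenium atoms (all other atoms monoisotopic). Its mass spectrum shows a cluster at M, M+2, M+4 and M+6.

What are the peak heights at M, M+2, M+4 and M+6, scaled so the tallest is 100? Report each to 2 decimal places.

11.90 : 59.74 : 100.00 : 55.79

The 3 Re atoms are independent, so intensities follow the terms of (0.37400 + 0.62600)^3.
P(M) = 0.37400^3 = 0.052314
P(M+2) = 3 × 0.37400^2 × 0.62600^1 = 0.262687
P(M+4) = 3 × 0.37400^1 × 0.62600^2 = 0.439685
P(M+6) = 0.62600^3 = 0.245314
The M+4 peak is largest (0.439685); scaling to 100 gives 11.90 : 59.74 : 100.00 : 55.79.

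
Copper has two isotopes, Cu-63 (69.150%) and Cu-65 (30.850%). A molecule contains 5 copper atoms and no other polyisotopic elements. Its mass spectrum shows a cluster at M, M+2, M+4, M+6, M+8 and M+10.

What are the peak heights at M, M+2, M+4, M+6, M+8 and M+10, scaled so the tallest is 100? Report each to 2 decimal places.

44.83 : 100.00 : 89.23 : 39.81 : 8.88 : 0.79

Expanding (0.69150 + 0.30850)^5:
P(M) = 0.69150^5 = 0.158111
P(M+2) = 5 × 0.69150^4 × 0.30850^1 = 0.352691
P(M+4) = 10 × 0.69150^3 × 0.30850^2 = 0.314693
P(M+6) = 10 × 0.69150^2 × 0.30850^3 = 0.140394
P(M+8) = 5 × 0.69150^1 × 0.30850^4 = 0.031317
P(M+10) = 0.30850^5 = 0.002794
The M+2 peak is largest (0.352691); scaling to 100 gives 44.83 : 100.00 : 89.23 : 39.81 : 8.88 : 0.79.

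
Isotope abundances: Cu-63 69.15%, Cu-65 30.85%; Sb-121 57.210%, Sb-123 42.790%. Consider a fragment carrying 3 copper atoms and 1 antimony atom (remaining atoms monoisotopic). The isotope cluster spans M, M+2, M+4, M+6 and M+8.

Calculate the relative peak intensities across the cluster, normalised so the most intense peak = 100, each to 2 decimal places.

47.93 : 100.00 : 76.60 : 25.66 : 3.18

Copper pattern (n=3): 0.33065611 : 0.44254842 : 0.19743483 : 0.02936064
Antimony pattern (n=1): 0.5721 : 0.4279
Convolve the two distributions (both contribute in 2-u steps):
  M: 0.33065611×0.5721 = 0.189168
  M+2: 0.33065611×0.4279 + 0.44254842×0.5721 = 0.394670
  M+4: 0.44254842×0.4279 + 0.19743483×0.5721 = 0.302319
  M+6: 0.19743483×0.4279 + 0.02936064×0.5721 = 0.101280
  M+8: 0.02936064×0.4279 = 0.012563
Scale to base peak (0.394670) = 100: 47.93 : 100.00 : 76.60 : 25.66 : 3.18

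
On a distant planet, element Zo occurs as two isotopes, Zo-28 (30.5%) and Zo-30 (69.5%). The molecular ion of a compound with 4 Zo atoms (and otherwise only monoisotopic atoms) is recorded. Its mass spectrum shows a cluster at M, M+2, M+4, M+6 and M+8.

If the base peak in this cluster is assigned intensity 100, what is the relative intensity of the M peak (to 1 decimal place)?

2.1

Binomial terms of (0.305 + 0.695)^4: M 0.0087, M+2 0.0789, M+4 0.2696, M+6 0.4096, M+8 0.2333 → M+6 is the base peak.
P(M+6) = C(4,3) × 0.305^1 × 0.695^3 = 4 × 0.3050 × 0.33570238 = 0.409557 (base)
P(M) = C(4,0) × 0.305^4 × 0.695^0 = 1 × 0.00865365 × 1.0000 = 0.008654
Relative intensity = 0.008654 / 0.409557 × 100 = 2.1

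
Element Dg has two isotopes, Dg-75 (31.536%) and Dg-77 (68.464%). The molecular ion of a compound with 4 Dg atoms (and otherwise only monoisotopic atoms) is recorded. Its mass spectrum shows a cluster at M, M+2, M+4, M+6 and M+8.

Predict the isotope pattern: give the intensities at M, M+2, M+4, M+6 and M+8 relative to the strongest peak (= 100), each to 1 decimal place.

The 4 Dg atoms are independent, so intensities follow the terms of (0.31536 + 0.68464)^4.
P(M) = 0.31536^4 = 0.009891
P(M+2) = 4 × 0.31536^3 × 0.68464^1 = 0.085890
P(M+4) = 6 × 0.31536^2 × 0.68464^2 = 0.279698
P(M+6) = 4 × 0.31536^1 × 0.68464^3 = 0.404812
P(M+8) = 0.68464^4 = 0.219710
The M+6 peak is largest (0.404812); scaling to 100 gives 2.4 : 21.2 : 69.1 : 100.0 : 54.3.

2.4 : 21.2 : 69.1 : 100.0 : 54.3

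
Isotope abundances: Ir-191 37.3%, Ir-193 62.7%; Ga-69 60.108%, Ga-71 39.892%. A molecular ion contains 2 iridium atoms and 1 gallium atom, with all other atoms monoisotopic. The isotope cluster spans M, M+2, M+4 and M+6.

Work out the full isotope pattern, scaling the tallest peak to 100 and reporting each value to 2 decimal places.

19.78 : 79.61 : 100.00 : 37.08

Iridium pattern (n=2): 0.139129 : 0.467742 : 0.393129
Gallium pattern (n=1): 0.60108 : 0.39892
Convolve the two distributions (both contribute in 2-u steps):
  M: 0.139129×0.60108 = 0.083628
  M+2: 0.139129×0.39892 + 0.467742×0.60108 = 0.336652
  M+4: 0.467742×0.39892 + 0.393129×0.60108 = 0.422894
  M+6: 0.393129×0.39892 = 0.156827
Scale to base peak (0.422894) = 100: 19.78 : 79.61 : 100.00 : 37.08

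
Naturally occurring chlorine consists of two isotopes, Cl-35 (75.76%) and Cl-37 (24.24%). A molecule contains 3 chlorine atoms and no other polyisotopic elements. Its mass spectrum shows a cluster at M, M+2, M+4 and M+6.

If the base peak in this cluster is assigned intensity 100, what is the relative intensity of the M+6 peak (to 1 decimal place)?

(0.7576 + 0.2424)^3 gives M 0.4348, M+2 0.4174, M+4 0.1335, M+6 0.0142; the largest is M.
P(M) = C(3,0) × 0.7576^3 × 0.2424^0 = 1 × 0.4348304 × 1.0000 = 0.434830 (base)
P(M+6) = C(3,3) × 0.7576^0 × 0.2424^3 = 1 × 1.0000 × 0.01424288 = 0.014243
Relative intensity = 0.014243 / 0.434830 × 100 = 3.3

3.3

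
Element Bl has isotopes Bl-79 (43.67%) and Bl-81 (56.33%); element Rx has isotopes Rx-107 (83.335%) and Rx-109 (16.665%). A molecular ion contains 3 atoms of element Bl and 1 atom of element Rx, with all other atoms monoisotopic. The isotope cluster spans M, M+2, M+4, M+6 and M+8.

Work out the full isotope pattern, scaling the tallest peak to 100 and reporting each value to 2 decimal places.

17.34 : 70.59 : 100.00 : 54.54 : 7.44

Element Bl pattern (n=3): 0.0832817 : 0.32227557 : 0.41570376 : 0.17873897
Element Rx pattern (n=1): 0.83335 : 0.16665
Convolve the two distributions (both contribute in 2-u steps):
  M: 0.0832817×0.83335 = 0.069403
  M+2: 0.0832817×0.16665 + 0.32227557×0.83335 = 0.282447
  M+4: 0.32227557×0.16665 + 0.41570376×0.83335 = 0.400134
  M+6: 0.41570376×0.16665 + 0.17873897×0.83335 = 0.218229
  M+8: 0.17873897×0.16665 = 0.029787
Scale to base peak (0.400134) = 100: 17.34 : 70.59 : 100.00 : 54.54 : 7.44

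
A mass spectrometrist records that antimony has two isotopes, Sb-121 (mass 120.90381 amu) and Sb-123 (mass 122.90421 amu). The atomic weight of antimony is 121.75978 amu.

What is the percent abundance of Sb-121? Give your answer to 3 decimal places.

With x = fraction of Sb-121 (so Sb-123 is 1 − x):
120.90381·x + 122.90421·(1 − x) = 121.75978
(120.90381 − 122.90421)·x = 121.75978 − 122.90421
x = -1.14443 / -2.00040 = 0.57210 → 57.210% Sb-121, 42.790% Sb-123.

57.210%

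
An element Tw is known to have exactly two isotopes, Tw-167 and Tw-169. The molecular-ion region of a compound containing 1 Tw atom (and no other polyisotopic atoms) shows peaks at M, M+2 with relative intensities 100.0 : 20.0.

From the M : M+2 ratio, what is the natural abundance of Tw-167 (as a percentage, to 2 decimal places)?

83.33%

Write p for the Tw-167 fraction. I(M+2)/I(M) = [C(1,1)·p^0·(1−p)] / p^1 = 1·(1−p)/p = 20.0/100.0 = 0.2000
(1−p)/p = 0.2000/1 = 0.2000  ⇒  p = 1/(1 + 0.2000) = 0.8333
Tw-167: 83.33%, Tw-169: 16.67%.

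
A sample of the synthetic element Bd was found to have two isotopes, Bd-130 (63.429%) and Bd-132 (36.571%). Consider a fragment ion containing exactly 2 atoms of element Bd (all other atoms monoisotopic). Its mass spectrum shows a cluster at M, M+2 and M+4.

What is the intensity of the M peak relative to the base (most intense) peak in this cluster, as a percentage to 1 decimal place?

86.7%

(0.63429 + 0.36571)^2 gives M 0.4023, M+2 0.4639, M+4 0.1337; the largest is M+2.
P(M+2) = C(2,1) × 0.63429^1 × 0.36571^1 = 2 × 0.63429 × 0.36571 = 0.463932 (base)
P(M) = C(2,0) × 0.63429^2 × 0.36571^0 = 1 × 0.4023238 × 1.0000 = 0.402324
Relative intensity = 0.402324 / 0.463932 × 100 = 86.7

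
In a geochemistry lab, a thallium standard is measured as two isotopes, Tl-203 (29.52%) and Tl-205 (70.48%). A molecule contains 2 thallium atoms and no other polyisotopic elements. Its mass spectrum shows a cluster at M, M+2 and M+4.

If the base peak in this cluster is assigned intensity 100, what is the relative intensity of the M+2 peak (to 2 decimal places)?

83.77

(0.2952 + 0.7048)^2 gives M 0.0871, M+2 0.4161, M+4 0.4967; the largest is M+4.
P(M+4) = C(2,2) × 0.2952^0 × 0.7048^2 = 1 × 1.0000 × 0.49674304 = 0.496743 (base)
P(M+2) = C(2,1) × 0.2952^1 × 0.7048^1 = 2 × 0.2952 × 0.7048 = 0.416114
Relative intensity = 0.416114 / 0.496743 × 100 = 83.77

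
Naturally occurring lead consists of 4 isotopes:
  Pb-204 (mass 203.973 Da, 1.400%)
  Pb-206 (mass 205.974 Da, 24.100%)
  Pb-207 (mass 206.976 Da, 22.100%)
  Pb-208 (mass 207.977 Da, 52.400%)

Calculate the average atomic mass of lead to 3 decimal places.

207.217 Da

Ar = Σ fᵢ·mᵢ = 0.01400 × 203.973 + 0.24100 × 205.974 + 0.22100 × 206.976 + 0.52400 × 207.977
= 2.8556 + 49.6397 + 45.7417 + 108.9799 = 207.2169 Da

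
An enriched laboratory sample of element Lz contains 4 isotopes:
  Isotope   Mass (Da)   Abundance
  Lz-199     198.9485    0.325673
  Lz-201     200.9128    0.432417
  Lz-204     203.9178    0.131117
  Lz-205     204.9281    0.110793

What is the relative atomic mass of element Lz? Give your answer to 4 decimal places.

Weight each isotope mass by its fractional abundance: 0.325673 × 198.9485 + 0.432417 × 200.9128 + 0.131117 × 203.9178 + 0.110793 × 204.9281
= 64.79215 + 86.87811 + 26.73709 + 22.70460 = 201.11195 Da

201.1120 Da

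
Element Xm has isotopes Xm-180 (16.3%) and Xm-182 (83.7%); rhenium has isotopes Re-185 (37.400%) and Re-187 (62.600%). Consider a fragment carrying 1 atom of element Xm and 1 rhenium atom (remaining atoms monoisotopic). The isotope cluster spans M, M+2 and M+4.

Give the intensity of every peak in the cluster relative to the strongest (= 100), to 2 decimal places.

Element Xm pattern (n=1): 0.1630 : 0.8370
Rhenium pattern (n=1): 0.3740 : 0.6260
Convolve the two distributions (both contribute in 2-u steps):
  M: 0.1630×0.3740 = 0.060962
  M+2: 0.1630×0.6260 + 0.8370×0.3740 = 0.415076
  M+4: 0.8370×0.6260 = 0.523962
Scale to base peak (0.523962) = 100: 11.63 : 79.22 : 100.00

11.63 : 79.22 : 100.00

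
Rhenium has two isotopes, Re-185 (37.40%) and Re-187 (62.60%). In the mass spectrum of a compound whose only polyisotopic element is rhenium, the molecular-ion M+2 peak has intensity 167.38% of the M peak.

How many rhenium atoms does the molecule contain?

The M+2/M ratio from n Re atoms is n · q/p = n · 0.6260/0.3740.
n = 1.6738 × 0.3740/0.6260 = 1.00 ≈ 1

1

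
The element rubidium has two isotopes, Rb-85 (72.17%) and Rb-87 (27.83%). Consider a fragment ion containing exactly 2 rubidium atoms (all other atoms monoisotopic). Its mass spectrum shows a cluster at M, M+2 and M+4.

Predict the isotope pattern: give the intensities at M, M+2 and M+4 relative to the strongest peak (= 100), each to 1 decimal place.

100.0 : 77.1 : 14.9

Each Rb atom is independently Rb-85 (p = 0.7217) or Rb-87 (q = 0.2783); the cluster is the binomial expansion (p + q)^2.
P(M) = 0.7217^2 = 0.520851
P(M+2) = 2 × 0.7217^1 × 0.2783^1 = 0.401698
P(M+4) = 0.2783^2 = 0.077451
The M peak is largest (0.520851); scaling to 100 gives 100.0 : 77.1 : 14.9.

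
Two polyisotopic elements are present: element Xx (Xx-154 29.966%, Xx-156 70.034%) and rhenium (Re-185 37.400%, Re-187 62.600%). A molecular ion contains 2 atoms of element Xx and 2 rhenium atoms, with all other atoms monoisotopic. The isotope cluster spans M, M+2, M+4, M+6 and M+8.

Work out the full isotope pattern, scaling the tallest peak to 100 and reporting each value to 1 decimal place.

Element Xx pattern (n=2): 0.08979612 : 0.41972777 : 0.49047612
Rhenium pattern (n=2): 0.139876 : 0.468248 : 0.391876
Convolve the two distributions (both contribute in 2-u steps):
  M: 0.08979612×0.139876 = 0.012560
  M+2: 0.08979612×0.468248 + 0.41972777×0.139876 = 0.100757
  M+4: 0.08979612×0.391876 + 0.41972777×0.468248 + 0.49047612×0.139876 = 0.300331
  M+6: 0.41972777×0.391876 + 0.49047612×0.468248 = 0.394146
  M+8: 0.49047612×0.391876 = 0.192206
Scale to base peak (0.394146) = 100: 3.2 : 25.6 : 76.2 : 100.0 : 48.8

3.2 : 25.6 : 76.2 : 100.0 : 48.8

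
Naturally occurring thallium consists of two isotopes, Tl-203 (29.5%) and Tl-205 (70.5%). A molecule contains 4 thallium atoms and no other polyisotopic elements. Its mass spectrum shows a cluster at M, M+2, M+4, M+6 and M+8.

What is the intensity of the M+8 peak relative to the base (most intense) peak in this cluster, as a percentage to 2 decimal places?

(0.295 + 0.705)^4 gives M 0.0076, M+2 0.0724, M+4 0.2595, M+6 0.4135, M+8 0.2470; the largest is M+6.
P(M+6) = C(4,3) × 0.295^1 × 0.705^3 = 4 × 0.2950 × 0.35040263 = 0.413475 (base)
P(M+8) = C(4,4) × 0.295^0 × 0.705^4 = 1 × 1.0000 × 0.24703385 = 0.247034
Relative intensity = 0.247034 / 0.413475 × 100 = 59.75

59.75%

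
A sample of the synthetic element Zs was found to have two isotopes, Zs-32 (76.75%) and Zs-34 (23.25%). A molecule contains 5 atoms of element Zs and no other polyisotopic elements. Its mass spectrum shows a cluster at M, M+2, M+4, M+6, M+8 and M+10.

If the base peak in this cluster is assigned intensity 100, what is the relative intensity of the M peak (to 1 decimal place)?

Binomial terms of (0.7675 + 0.2325)^5: M 0.2663, M+2 0.4034, M+4 0.2444, M+6 0.0740, M+8 0.0112, M+10 0.0007 → M+2 is the base peak.
P(M+2) = C(5,1) × 0.7675^4 × 0.2325^1 = 5 × 0.34698727 × 0.2325 = 0.403373 (base)
P(M) = C(5,0) × 0.7675^5 × 0.2325^0 = 1 × 0.26631273 × 1.0000 = 0.266313
Relative intensity = 0.266313 / 0.403373 × 100 = 66.0

66.0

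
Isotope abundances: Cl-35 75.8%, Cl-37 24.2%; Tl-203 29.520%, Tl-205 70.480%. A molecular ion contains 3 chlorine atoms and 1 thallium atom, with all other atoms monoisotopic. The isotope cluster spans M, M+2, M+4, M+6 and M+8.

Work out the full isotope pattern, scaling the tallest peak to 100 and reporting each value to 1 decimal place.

29.9 : 100.0 : 77.5 : 22.8 : 2.3

Chlorine pattern (n=3): 0.43551951 : 0.41713346 : 0.13317454 : 0.01417249
Thallium pattern (n=1): 0.2952 : 0.7048
Convolve the two distributions (both contribute in 2-u steps):
  M: 0.43551951×0.2952 = 0.128565
  M+2: 0.43551951×0.7048 + 0.41713346×0.2952 = 0.430092
  M+4: 0.41713346×0.7048 + 0.13317454×0.2952 = 0.333309
  M+6: 0.13317454×0.7048 + 0.01417249×0.2952 = 0.098045
  M+8: 0.01417249×0.7048 = 0.009989
Scale to base peak (0.430092) = 100: 29.9 : 100.0 : 77.5 : 22.8 : 2.3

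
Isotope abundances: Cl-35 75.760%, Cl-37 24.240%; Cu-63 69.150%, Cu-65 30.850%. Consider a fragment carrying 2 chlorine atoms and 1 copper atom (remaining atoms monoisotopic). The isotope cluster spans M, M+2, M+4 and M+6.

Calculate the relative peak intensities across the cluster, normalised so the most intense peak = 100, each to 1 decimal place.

Chlorine pattern (n=2): 0.57395776 : 0.36728448 : 0.05875776
Copper pattern (n=1): 0.6915 : 0.3085
Convolve the two distributions (both contribute in 2-u steps):
  M: 0.57395776×0.6915 = 0.396892
  M+2: 0.57395776×0.3085 + 0.36728448×0.6915 = 0.431043
  M+4: 0.36728448×0.3085 + 0.05875776×0.6915 = 0.153938
  M+6: 0.05875776×0.3085 = 0.018127
Scale to base peak (0.431043) = 100: 92.1 : 100.0 : 35.7 : 4.2

92.1 : 100.0 : 35.7 : 4.2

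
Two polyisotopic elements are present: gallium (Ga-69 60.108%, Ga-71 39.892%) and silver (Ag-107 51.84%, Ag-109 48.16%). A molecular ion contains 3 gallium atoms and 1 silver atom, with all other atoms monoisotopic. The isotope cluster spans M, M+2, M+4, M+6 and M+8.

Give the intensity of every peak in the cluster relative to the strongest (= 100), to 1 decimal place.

31.5 : 92.1 : 100.0 : 47.9 : 8.6

Gallium pattern (n=3): 0.2171685 : 0.432386 : 0.2869625 : 0.063483
Silver pattern (n=1): 0.5184 : 0.4816
Convolve the two distributions (both contribute in 2-u steps):
  M: 0.2171685×0.5184 = 0.112580
  M+2: 0.2171685×0.4816 + 0.432386×0.5184 = 0.328737
  M+4: 0.432386×0.4816 + 0.2869625×0.5184 = 0.356998
  M+6: 0.2869625×0.4816 + 0.063483×0.5184 = 0.171111
  M+8: 0.063483×0.4816 = 0.030573
Scale to base peak (0.356998) = 100: 31.5 : 92.1 : 100.0 : 47.9 : 8.6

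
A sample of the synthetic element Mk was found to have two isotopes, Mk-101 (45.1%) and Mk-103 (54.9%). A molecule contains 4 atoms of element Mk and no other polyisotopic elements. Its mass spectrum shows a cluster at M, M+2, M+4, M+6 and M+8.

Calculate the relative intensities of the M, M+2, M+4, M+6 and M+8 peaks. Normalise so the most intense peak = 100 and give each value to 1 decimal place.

11.2 : 54.8 : 100.0 : 81.2 : 24.7

Expanding (0.451 + 0.549)^4:
P(M) = 0.451^4 = 0.041372
P(M+2) = 4 × 0.451^3 × 0.549^1 = 0.201448
P(M+4) = 6 × 0.451^2 × 0.549^2 = 0.367832
P(M+6) = 4 × 0.451^1 × 0.549^3 = 0.298506
P(M+8) = 0.549^4 = 0.090843
The M+4 peak is largest (0.367832); scaling to 100 gives 11.2 : 54.8 : 100.0 : 81.2 : 24.7.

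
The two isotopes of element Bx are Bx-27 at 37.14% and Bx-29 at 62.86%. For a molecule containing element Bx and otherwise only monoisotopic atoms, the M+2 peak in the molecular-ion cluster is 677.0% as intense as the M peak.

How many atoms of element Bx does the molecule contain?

4

For n independent Bx atoms, I(M+2)/I(M) = n · (abundance Bx-29) / (abundance Bx-27) = n · 0.6286/0.3714.
n = 6.770 × 0.3714/0.6286 = 4.00 ≈ 4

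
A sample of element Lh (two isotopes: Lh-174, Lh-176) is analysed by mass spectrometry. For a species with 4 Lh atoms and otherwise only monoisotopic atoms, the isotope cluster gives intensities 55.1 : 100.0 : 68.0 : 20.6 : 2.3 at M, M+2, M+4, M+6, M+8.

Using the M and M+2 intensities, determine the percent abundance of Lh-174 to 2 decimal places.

Let p = fractional abundance of Lh-174. I(M+2)/I(M) = [C(4,1)·p^3·(1−p)] / p^4 = 4·(1−p)/p = 100.0/55.1 = 1.8149
(1−p)/p = 1.8149/4 = 0.4537  ⇒  p = 1/(1 + 0.4537) = 0.6879
Lh-174: 68.79%, Lh-176: 31.21%.

68.79%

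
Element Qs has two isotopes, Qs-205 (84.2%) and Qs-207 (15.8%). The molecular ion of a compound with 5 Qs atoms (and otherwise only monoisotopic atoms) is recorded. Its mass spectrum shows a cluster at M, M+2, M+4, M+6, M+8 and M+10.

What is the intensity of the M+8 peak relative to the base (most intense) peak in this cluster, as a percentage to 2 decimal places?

Binomial terms of (0.842 + 0.158)^5: M 0.4232, M+2 0.3971, M+4 0.1490, M+6 0.0280, M+8 0.0026, M+10 0.0001 → M is the base peak.
P(M) = C(5,0) × 0.842^5 × 0.158^0 = 1 × 0.42321442 × 1.0000 = 0.423214 (base)
P(M+8) = C(5,4) × 0.842^1 × 0.158^4 = 5 × 0.8420 × 0.0006232 = 0.002624
Relative intensity = 0.002624 / 0.423214 × 100 = 0.62

0.62%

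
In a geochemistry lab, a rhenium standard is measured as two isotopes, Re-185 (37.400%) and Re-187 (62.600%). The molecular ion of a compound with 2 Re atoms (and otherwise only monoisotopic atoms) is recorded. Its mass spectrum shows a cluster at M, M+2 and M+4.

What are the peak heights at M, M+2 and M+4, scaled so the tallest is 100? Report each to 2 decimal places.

29.87 : 100.00 : 83.69

The 2 Re atoms are independent, so intensities follow the terms of (0.37400 + 0.62600)^2.
P(M) = 0.37400^2 = 0.139876
P(M+2) = 2 × 0.37400^1 × 0.62600^1 = 0.468248
P(M+4) = 0.62600^2 = 0.391876
The M+2 peak is largest (0.468248); scaling to 100 gives 29.87 : 100.00 : 83.69.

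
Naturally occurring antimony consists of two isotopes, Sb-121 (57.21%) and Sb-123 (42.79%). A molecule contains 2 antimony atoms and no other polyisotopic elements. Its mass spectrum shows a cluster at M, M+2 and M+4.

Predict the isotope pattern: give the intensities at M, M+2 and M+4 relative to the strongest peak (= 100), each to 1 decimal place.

66.8 : 100.0 : 37.4

Each Sb atom is independently Sb-121 (p = 0.5721) or Sb-123 (q = 0.4279); the cluster is the binomial expansion (p + q)^2.
P(M) = 0.5721^2 = 0.327298
P(M+2) = 2 × 0.5721^1 × 0.4279^1 = 0.489603
P(M+4) = 0.4279^2 = 0.183098
The M+2 peak is largest (0.489603); scaling to 100 gives 66.8 : 100.0 : 37.4.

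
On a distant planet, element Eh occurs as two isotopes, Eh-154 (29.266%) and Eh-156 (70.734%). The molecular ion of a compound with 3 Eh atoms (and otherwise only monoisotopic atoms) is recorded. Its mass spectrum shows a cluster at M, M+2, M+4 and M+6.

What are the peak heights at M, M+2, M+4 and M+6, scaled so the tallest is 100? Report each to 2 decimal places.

5.71 : 41.37 : 100.00 : 80.56

The 3 Eh atoms are independent, so intensities follow the terms of (0.29266 + 0.70734)^3.
P(M) = 0.29266^3 = 0.025066
P(M+2) = 3 × 0.29266^2 × 0.70734^1 = 0.181751
P(M+4) = 3 × 0.29266^1 × 0.70734^2 = 0.439280
P(M+6) = 0.70734^3 = 0.353903
The M+4 peak is largest (0.439280); scaling to 100 gives 5.71 : 41.37 : 100.00 : 80.56.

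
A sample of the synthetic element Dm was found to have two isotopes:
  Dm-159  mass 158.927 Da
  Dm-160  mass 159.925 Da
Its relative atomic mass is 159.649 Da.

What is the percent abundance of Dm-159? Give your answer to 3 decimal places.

27.655%

Let x be the fractional abundance of Dm-159; then Dm-160 has abundance 1 − x.
158.927·x + 159.925·(1 − x) = 159.649
(158.927 − 159.925)·x = 159.649 − 159.925
x = -0.276 / -0.998 = 0.27655 → 27.655% Dm-159, 72.345% Dm-160.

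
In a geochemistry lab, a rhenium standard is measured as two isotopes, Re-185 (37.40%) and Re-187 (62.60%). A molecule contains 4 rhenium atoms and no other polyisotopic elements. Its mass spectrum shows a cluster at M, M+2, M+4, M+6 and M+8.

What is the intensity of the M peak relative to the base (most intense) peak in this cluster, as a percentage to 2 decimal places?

(0.3740 + 0.6260)^4 gives M 0.0196, M+2 0.1310, M+4 0.3289, M+6 0.3670, M+8 0.1536; the largest is M+6.
P(M+6) = C(4,3) × 0.3740^1 × 0.6260^3 = 4 × 0.3740 × 0.24531438 = 0.366990 (base)
P(M) = C(4,0) × 0.3740^4 × 0.6260^0 = 1 × 0.0195653 × 1.0000 = 0.019565
Relative intensity = 0.019565 / 0.366990 × 100 = 5.33

5.33%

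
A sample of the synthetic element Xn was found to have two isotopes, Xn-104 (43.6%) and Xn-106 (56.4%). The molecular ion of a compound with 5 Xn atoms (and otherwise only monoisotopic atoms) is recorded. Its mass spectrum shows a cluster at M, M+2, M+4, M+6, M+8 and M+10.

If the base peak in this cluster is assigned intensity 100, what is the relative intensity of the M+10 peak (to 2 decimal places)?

16.73

Term probabilities: M 0.0158, M+2 0.1019, M+4 0.2636, M+6 0.3410, M+8 0.2206, M+10 0.0571. Base peak = M+6.
P(M+6) = C(5,3) × 0.436^2 × 0.564^3 = 10 × 0.190096 × 0.17940614 = 0.341044 (base)
P(M+10) = C(5,5) × 0.436^0 × 0.564^5 = 1 × 1.0000 × 0.05706838 = 0.057068
Relative intensity = 0.057068 / 0.341044 × 100 = 16.73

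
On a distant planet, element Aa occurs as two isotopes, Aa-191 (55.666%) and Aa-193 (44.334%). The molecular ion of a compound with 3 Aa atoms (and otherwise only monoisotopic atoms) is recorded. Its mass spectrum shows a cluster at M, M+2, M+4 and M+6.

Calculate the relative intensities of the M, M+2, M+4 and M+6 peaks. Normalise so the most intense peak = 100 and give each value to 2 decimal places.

41.85 : 100.00 : 79.64 : 21.14

Each Aa atom is independently Aa-191 (p = 0.55666) or Aa-193 (q = 0.44334); the cluster is the binomial expansion (p + q)^3.
P(M) = 0.55666^3 = 0.172492
P(M+2) = 3 × 0.55666^2 × 0.44334^1 = 0.412134
P(M+4) = 3 × 0.55666^1 × 0.44334^2 = 0.328235
P(M+6) = 0.44334^3 = 0.087139
The M+2 peak is largest (0.412134); scaling to 100 gives 41.85 : 100.00 : 79.64 : 21.14.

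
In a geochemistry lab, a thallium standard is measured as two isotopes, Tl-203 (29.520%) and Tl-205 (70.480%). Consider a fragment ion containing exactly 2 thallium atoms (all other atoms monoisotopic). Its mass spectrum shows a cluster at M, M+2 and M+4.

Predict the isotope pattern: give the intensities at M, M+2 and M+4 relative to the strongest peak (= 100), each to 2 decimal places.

17.54 : 83.77 : 100.00

The 2 Tl atoms are independent, so intensities follow the terms of (0.29520 + 0.70480)^2.
P(M) = 0.29520^2 = 0.087143
P(M+2) = 2 × 0.29520^1 × 0.70480^1 = 0.416114
P(M+4) = 0.70480^2 = 0.496743
The M+4 peak is largest (0.496743); scaling to 100 gives 17.54 : 83.77 : 100.00.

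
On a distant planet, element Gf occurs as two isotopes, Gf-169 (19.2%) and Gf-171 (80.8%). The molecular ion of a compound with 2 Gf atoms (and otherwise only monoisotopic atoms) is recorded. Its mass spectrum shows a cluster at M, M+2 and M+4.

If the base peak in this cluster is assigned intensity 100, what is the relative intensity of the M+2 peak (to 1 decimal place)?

Term probabilities: M 0.0369, M+2 0.3103, M+4 0.6529. Base peak = M+4.
P(M+4) = C(2,2) × 0.192^0 × 0.808^2 = 1 × 1.0000 × 0.652864 = 0.652864 (base)
P(M+2) = C(2,1) × 0.192^1 × 0.808^1 = 2 × 0.1920 × 0.8080 = 0.310272
Relative intensity = 0.310272 / 0.652864 × 100 = 47.5

47.5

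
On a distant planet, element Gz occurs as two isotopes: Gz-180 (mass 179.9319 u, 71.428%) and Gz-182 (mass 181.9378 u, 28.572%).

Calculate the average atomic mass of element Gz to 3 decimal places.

180.505 u

Weight each isotope mass by its fractional abundance: 0.71428 × 179.9319 + 0.28572 × 181.9378
= 128.52176 + 51.98327 = 180.50503 u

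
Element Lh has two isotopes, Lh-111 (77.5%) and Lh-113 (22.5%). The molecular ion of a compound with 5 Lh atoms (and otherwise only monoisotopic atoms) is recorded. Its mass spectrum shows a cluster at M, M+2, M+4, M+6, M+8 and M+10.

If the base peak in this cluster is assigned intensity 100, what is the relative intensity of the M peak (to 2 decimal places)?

Binomial terms of (0.775 + 0.225)^5: M 0.2796, M+2 0.4058, M+4 0.2357, M+6 0.0684, M+8 0.0099, M+10 0.0006 → M+2 is the base peak.
P(M+2) = C(5,1) × 0.775^4 × 0.225^1 = 5 × 0.36075039 × 0.2250 = 0.405844 (base)
P(M) = C(5,0) × 0.775^5 × 0.225^0 = 1 × 0.27958155 × 1.0000 = 0.279582
Relative intensity = 0.279582 / 0.405844 × 100 = 68.89

68.89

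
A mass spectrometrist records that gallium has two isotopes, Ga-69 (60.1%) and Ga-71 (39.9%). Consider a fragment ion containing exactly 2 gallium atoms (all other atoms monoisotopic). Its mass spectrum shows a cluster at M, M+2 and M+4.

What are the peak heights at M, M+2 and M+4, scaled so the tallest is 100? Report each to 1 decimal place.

75.3 : 100.0 : 33.2

Each Ga atom is independently Ga-69 (p = 0.601) or Ga-71 (q = 0.399); the cluster is the binomial expansion (p + q)^2.
P(M) = 0.601^2 = 0.361201
P(M+2) = 2 × 0.601^1 × 0.399^1 = 0.479598
P(M+4) = 0.399^2 = 0.159201
The M+2 peak is largest (0.479598); scaling to 100 gives 75.3 : 100.0 : 33.2.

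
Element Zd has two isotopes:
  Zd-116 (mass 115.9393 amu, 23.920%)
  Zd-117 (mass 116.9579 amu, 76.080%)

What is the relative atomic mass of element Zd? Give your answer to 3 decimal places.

116.714 amu

Ar = Σ fᵢ·mᵢ = 0.23920 × 115.9393 + 0.76080 × 116.9579
= 27.73268 + 88.98157 = 116.71425 amu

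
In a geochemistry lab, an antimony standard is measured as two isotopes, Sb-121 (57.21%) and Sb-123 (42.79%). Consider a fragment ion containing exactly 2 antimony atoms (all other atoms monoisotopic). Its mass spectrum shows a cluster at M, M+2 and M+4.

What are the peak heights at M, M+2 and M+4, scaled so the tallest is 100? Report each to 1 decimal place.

Expanding (0.5721 + 0.4279)^2:
P(M) = 0.5721^2 = 0.327298
P(M+2) = 2 × 0.5721^1 × 0.4279^1 = 0.489603
P(M+4) = 0.4279^2 = 0.183098
The M+2 peak is largest (0.489603); scaling to 100 gives 66.8 : 100.0 : 37.4.

66.8 : 100.0 : 37.4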